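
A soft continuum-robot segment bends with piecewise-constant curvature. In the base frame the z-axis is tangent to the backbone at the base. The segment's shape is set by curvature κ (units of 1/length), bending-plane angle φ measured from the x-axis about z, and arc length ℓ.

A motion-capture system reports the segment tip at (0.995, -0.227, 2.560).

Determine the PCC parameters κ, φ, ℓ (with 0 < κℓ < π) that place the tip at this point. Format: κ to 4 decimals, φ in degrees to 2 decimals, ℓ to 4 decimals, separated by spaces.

ρ = √(x²+y²) = √(0.995² + -0.227²) = 1.02057
φ = atan2(y, x) mod 360° = atan2(-0.227, 0.995) = 347.1485°
|p|² = ρ² + z² = 1.02057² + 2.560² = 7.59515
κ = 2ρ / |p|² = 2×1.02057 / 7.59515 = 0.26874
θ = 2·atan2(ρ, z) = 2·atan2(1.02057, 2.560) = 0.75870 rad
ℓ = θ/κ = 0.75870/0.26874 = 2.82316

0.2687 347.15 2.8232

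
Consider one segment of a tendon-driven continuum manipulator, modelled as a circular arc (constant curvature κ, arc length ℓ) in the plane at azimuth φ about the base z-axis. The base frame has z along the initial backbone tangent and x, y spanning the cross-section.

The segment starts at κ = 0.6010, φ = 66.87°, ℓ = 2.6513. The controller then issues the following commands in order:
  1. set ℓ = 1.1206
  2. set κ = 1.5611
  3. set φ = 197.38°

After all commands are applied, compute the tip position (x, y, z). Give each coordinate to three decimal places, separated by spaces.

-0.720 -0.225 0.630

initial: κ=0.6010, φ=66.87°, ℓ=2.6513
cmd 1: set ℓ=1.1206 → (κ,φ,ℓ)=(0.6010,66.87°,1.1206) → tip=(0.1427,0.3341,1.0378)
cmd 2: set κ=1.5611 → (κ,φ,ℓ)=(1.5611,66.87°,1.1206) → tip=(0.2963,0.6937,0.6304)
cmd 3: set φ=197.38° → (κ,φ,ℓ)=(1.5611,197.38°,1.1206) → tip=(-0.7199,-0.2253,0.6304)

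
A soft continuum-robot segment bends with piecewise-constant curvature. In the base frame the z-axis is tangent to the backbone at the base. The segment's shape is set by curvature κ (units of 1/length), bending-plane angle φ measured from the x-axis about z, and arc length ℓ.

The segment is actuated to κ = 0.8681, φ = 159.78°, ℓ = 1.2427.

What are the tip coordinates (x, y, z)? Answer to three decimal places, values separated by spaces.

θ = κ·ℓ = 0.8681 × 1.2427 = 1.07879 rad
ρ = (1 − cos θ)/κ = (1 − 0.47240)/0.8681 = 0.60777
z = sin θ / κ = 0.88139/0.8681 = 1.01530
x = ρ cos φ = 0.60777 × cos(159.78°) = -0.57031
y = ρ sin φ = 0.60777 × sin(159.78°) = 0.21006

-0.570 0.210 1.015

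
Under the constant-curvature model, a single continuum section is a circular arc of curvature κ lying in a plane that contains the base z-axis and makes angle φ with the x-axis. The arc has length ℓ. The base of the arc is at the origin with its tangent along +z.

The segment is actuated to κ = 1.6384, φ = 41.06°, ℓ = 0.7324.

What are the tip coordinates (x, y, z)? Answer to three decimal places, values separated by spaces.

0.293 0.256 0.569

θ = κ·ℓ = 1.6384 × 0.7324 = 1.19996 rad
ρ = (1 − cos θ)/κ = (1 − 0.36239)/1.6384 = 0.38917
z = sin θ / κ = 0.93203/1.6384 = 0.56886
x = ρ cos φ = 0.38917 × cos(41.06°) = 0.29344
y = ρ sin φ = 0.38917 × sin(41.06°) = 0.25562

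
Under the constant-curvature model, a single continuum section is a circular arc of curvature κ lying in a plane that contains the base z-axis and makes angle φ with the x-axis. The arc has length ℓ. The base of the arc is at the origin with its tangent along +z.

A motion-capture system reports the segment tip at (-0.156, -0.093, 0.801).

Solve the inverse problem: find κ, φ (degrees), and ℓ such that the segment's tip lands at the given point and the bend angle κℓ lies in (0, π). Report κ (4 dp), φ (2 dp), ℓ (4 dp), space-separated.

ρ = √(x²+y²) = √(-0.156² + -0.093²) = 0.18162
φ = atan2(y, x) mod 360° = atan2(-0.093, -0.156) = 210.8014°
|p|² = ρ² + z² = 0.18162² + 0.801² = 0.67459
κ = 2ρ / |p|² = 2×0.18162 / 0.67459 = 0.53846
θ = 2·atan2(ρ, z) = 2·atan2(0.18162, 0.801) = 0.44594 rad
ℓ = θ/κ = 0.44594/0.53846 = 0.82818

0.5385 210.80 0.8282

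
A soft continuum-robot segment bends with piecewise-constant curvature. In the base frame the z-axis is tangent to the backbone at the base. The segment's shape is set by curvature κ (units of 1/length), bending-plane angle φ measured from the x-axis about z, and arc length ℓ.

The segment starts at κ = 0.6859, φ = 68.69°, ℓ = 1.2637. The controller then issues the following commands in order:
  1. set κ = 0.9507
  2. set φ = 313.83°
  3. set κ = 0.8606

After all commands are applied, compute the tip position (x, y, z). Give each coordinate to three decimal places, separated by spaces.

initial: κ=0.6859, φ=68.69°, ℓ=1.2637
cmd 1: set κ=0.9507 → (κ,φ,ℓ)=(0.9507,68.69°,1.2637) → tip=(0.2442,0.6261,0.9809)
cmd 2: set φ=313.83° → (κ,φ,ℓ)=(0.9507,313.83°,1.2637) → tip=(0.4654,-0.4848,0.9809)
cmd 3: set κ=0.8606 → (κ,φ,ℓ)=(0.8606,313.83°,1.2637) → tip=(0.4308,-0.4487,1.0289)

0.431 -0.449 1.029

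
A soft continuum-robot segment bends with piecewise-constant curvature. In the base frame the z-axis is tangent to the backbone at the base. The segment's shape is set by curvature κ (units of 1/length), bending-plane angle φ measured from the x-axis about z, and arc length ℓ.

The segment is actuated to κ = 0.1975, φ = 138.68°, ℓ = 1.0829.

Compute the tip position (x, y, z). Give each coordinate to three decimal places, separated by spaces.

θ = κ·ℓ = 0.1975 × 1.0829 = 0.21387 rad
ρ = (1 − cos θ)/κ = (1 − 0.97722)/0.1975 = 0.11536
z = sin θ / κ = 0.21225/0.1975 = 1.07466
x = ρ cos φ = 0.11536 × cos(138.68°) = -0.08664
y = ρ sin φ = 0.11536 × sin(138.68°) = 0.07617

-0.087 0.076 1.075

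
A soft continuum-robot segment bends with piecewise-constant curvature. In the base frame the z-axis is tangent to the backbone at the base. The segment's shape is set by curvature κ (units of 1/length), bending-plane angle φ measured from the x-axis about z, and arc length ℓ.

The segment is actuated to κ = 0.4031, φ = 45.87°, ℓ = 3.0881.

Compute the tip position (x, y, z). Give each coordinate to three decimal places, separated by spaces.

θ = κ·ℓ = 0.4031 × 3.0881 = 1.24481 rad
ρ = (1 − cos θ)/κ = (1 − 0.32024)/0.4031 = 1.68633
z = sin θ / κ = 0.94734/0.4031 = 2.35013
x = ρ cos φ = 1.68633 × cos(45.87°) = 1.17417
y = ρ sin φ = 1.68633 × sin(45.87°) = 1.21038

1.174 1.210 2.350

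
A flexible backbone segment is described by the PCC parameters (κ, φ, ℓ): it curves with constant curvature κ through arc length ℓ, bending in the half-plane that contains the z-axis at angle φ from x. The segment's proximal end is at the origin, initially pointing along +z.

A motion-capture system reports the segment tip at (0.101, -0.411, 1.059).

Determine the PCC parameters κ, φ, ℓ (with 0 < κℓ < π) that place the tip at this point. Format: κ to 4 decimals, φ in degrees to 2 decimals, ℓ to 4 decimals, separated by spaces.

0.6508 283.81 1.1684

ρ = √(x²+y²) = √(0.101² + -0.411²) = 0.42323
φ = atan2(y, x) mod 360° = atan2(-0.411, 0.101) = 283.8064°
|p|² = ρ² + z² = 0.42323² + 1.059² = 1.30060
κ = 2ρ / |p|² = 2×0.42323 / 1.30060 = 0.65082
θ = 2·atan2(ρ, z) = 2·atan2(0.42323, 1.059) = 0.76041 rad
ℓ = θ/κ = 0.76041/0.65082 = 1.16839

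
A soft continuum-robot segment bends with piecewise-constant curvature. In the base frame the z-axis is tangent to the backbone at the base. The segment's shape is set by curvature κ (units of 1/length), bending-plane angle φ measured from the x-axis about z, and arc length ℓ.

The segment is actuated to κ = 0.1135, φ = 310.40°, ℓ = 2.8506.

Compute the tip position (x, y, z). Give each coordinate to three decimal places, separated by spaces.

θ = κ·ℓ = 0.1135 × 2.8506 = 0.32354 rad
ρ = (1 − cos θ)/κ = (1 − 0.94811)/0.1135 = 0.45714
z = sin θ / κ = 0.31793/0.1135 = 2.80113
x = ρ cos φ = 0.45714 × cos(310.40°) = 0.29628
y = ρ sin φ = 0.45714 × sin(310.40°) = -0.34813

0.296 -0.348 2.801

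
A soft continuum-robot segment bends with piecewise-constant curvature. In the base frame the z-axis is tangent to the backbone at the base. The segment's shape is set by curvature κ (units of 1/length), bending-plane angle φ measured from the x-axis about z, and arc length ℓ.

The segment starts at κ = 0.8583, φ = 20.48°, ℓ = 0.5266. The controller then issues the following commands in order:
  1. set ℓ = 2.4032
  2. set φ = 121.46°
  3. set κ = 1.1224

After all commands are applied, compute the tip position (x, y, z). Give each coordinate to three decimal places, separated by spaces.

-0.885 1.446 0.383

initial: κ=0.8583, φ=20.48°, ℓ=0.5266
cmd 1: set ℓ=2.4032 → (κ,φ,ℓ)=(0.8583,20.48°,2.4032) → tip=(1.6069,0.6002,1.0270)
cmd 2: set φ=121.46° → (κ,φ,ℓ)=(0.8583,121.46°,2.4032) → tip=(-0.8952,1.4632,1.0270)
cmd 3: set κ=1.1224 → (κ,φ,ℓ)=(1.1224,121.46°,2.4032) → tip=(-0.8848,1.4462,0.3829)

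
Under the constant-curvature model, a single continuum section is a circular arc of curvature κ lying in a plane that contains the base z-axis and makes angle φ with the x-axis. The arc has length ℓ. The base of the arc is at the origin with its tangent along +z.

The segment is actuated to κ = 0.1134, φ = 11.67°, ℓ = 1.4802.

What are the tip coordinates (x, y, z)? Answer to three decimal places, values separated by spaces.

θ = κ·ℓ = 0.1134 × 1.4802 = 0.16785 rad
ρ = (1 − cos θ)/κ = (1 − 0.98595)/0.1134 = 0.12394
z = sin θ / κ = 0.16707/0.1134 = 1.47326
x = ρ cos φ = 0.12394 × cos(11.67°) = 0.12138
y = ρ sin φ = 0.12394 × sin(11.67°) = 0.02507

0.121 0.025 1.473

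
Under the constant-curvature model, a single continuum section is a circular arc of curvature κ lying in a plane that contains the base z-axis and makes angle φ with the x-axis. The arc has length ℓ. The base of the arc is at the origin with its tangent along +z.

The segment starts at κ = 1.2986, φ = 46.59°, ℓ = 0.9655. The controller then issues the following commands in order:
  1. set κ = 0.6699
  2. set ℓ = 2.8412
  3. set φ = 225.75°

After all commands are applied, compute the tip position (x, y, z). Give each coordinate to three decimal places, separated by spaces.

initial: κ=1.2986, φ=46.59°, ℓ=0.9655
cmd 1: set κ=0.6699 → (κ,φ,ℓ)=(0.6699,46.59°,0.9655) → tip=(0.2072,0.2190,0.8996)
cmd 2: set ℓ=2.8412 → (κ,φ,ℓ)=(0.6699,46.59°,2.8412) → tip=(1.3607,1.4384,1.4110)
cmd 3: set φ=225.75° → (κ,φ,ℓ)=(0.6699,225.75°,2.8412) → tip=(-1.3817,-1.4183,1.4110)

-1.382 -1.418 1.411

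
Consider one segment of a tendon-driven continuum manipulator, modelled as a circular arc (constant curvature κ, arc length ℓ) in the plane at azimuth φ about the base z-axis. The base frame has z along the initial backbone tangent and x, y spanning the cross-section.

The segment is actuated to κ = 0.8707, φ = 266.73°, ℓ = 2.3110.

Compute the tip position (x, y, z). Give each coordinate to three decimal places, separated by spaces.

-0.093 -1.636 1.038

θ = κ·ℓ = 0.8707 × 2.3110 = 2.01219 rad
ρ = (1 − cos θ)/κ = (1 − -0.42720)/0.8707 = 1.63914
z = sin θ / κ = 0.90416/0.8707 = 1.03843
x = ρ cos φ = 1.63914 × cos(266.73°) = -0.09350
y = ρ sin φ = 1.63914 × sin(266.73°) = -1.63647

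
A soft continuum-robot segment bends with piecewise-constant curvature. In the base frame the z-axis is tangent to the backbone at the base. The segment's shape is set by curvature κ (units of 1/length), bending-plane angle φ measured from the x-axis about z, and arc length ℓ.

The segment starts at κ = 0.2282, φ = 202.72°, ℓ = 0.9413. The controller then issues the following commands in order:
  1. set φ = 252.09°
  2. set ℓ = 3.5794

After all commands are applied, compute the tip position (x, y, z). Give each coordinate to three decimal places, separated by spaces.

initial: κ=0.2282, φ=202.72°, ℓ=0.9413
cmd 1: set φ=252.09° → (κ,φ,ℓ)=(0.2282,252.09°,0.9413) → tip=(-0.0310,-0.0958,0.9341)
cmd 2: set ℓ=3.5794 → (κ,φ,ℓ)=(0.2282,252.09°,3.5794) → tip=(-0.4251,-1.3154,3.1944)

-0.425 -1.315 3.194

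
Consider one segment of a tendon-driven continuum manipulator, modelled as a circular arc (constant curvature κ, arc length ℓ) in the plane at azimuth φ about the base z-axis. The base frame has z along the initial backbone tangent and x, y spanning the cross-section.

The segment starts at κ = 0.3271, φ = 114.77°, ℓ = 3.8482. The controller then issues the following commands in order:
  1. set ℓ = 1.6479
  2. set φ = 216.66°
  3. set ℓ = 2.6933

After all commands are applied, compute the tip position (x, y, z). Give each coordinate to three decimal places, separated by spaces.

-0.892 -0.664 2.358

initial: κ=0.3271, φ=114.77°, ℓ=3.8482
cmd 1: set ℓ=1.6479 → (κ,φ,ℓ)=(0.3271,114.77°,1.6479) → tip=(-0.1816,0.3936,1.5693)
cmd 2: set φ=216.66° → (κ,φ,ℓ)=(0.3271,216.66°,1.6479) → tip=(-0.3477,-0.2588,1.5693)
cmd 3: set ℓ=2.6933 → (κ,φ,ℓ)=(0.3271,216.66°,2.6933) → tip=(-0.8917,-0.6637,2.3582)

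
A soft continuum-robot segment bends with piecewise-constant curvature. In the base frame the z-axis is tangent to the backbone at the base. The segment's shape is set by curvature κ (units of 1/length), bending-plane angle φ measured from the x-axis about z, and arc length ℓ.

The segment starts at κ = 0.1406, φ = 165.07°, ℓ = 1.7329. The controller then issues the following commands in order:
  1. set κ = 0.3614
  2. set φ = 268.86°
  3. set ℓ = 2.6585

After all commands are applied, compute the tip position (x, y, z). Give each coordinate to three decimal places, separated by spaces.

initial: κ=0.1406, φ=165.07°, ℓ=1.7329
cmd 1: set κ=0.3614 → (κ,φ,ℓ)=(0.3614,165.07°,1.7329) → tip=(-0.5074,0.1353,1.6218)
cmd 2: set φ=268.86° → (κ,φ,ℓ)=(0.3614,268.86°,1.7329) → tip=(-0.0104,-0.5250,1.6218)
cmd 3: set ℓ=2.6585 → (κ,φ,ℓ)=(0.3614,268.86°,2.6585) → tip=(-0.0235,-1.1816,2.2680)

-0.024 -1.182 2.268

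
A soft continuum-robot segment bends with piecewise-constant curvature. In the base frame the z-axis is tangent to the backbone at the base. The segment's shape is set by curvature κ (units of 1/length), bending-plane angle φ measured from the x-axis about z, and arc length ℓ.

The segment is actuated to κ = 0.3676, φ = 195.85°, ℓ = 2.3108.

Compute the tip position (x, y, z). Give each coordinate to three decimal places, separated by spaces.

θ = κ·ℓ = 0.3676 × 2.3108 = 0.84945 rad
ρ = (1 − cos θ)/κ = (1 − 0.66040)/0.3676 = 0.92384
z = sin θ / κ = 0.75092/0.3676 = 2.04276
x = ρ cos φ = 0.92384 × cos(195.85°) = -0.88872
y = ρ sin φ = 0.92384 × sin(195.85°) = -0.25232

-0.889 -0.252 2.043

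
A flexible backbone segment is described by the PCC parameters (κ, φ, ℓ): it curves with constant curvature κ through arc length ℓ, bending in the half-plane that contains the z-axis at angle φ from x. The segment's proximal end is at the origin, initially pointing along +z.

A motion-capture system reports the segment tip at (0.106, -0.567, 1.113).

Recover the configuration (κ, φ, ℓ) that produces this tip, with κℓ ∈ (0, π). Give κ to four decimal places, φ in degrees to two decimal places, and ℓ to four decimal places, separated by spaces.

0.7341 280.59 1.3027

ρ = √(x²+y²) = √(0.106² + -0.567²) = 0.57682
φ = atan2(y, x) mod 360° = atan2(-0.567, 0.106) = 280.5891°
|p|² = ρ² + z² = 0.57682² + 1.113² = 1.57149
κ = 2ρ / |p|² = 2×0.57682 / 1.57149 = 0.73411
θ = 2·atan2(ρ, z) = 2·atan2(0.57682, 1.113) = 0.95630 rad
ℓ = θ/κ = 0.95630/0.73411 = 1.30267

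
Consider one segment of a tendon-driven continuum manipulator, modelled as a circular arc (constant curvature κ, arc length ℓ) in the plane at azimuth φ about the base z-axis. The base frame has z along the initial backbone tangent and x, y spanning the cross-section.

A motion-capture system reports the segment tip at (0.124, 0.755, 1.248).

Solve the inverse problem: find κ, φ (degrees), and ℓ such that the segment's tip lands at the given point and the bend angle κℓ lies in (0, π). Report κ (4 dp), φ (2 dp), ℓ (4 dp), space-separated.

0.7141 80.67 1.5404

ρ = √(x²+y²) = √(0.124² + 0.755²) = 0.76512
φ = atan2(y, x) mod 360° = atan2(0.755, 0.124) = 80.6731°
|p|² = ρ² + z² = 0.76512² + 1.248² = 2.14290
κ = 2ρ / |p|² = 2×0.76512 / 2.14290 = 0.71409
θ = 2·atan2(ρ, z) = 2·atan2(0.76512, 1.248) = 1.09995 rad
ℓ = θ/κ = 1.09995/0.71409 = 1.54035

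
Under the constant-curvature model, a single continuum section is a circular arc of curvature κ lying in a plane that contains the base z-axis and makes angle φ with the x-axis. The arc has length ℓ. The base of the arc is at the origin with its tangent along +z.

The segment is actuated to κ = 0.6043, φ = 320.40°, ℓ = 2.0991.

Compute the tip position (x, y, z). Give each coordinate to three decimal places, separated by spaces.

0.895 -0.741 1.580

θ = κ·ℓ = 0.6043 × 2.0991 = 1.26849 rad
ρ = (1 − cos θ)/κ = (1 − 0.29773)/0.6043 = 1.16213
z = sin θ / κ = 0.95465/0.6043 = 1.57976
x = ρ cos φ = 1.16213 × cos(320.40°) = 0.89543
y = ρ sin φ = 1.16213 × sin(320.40°) = -0.74077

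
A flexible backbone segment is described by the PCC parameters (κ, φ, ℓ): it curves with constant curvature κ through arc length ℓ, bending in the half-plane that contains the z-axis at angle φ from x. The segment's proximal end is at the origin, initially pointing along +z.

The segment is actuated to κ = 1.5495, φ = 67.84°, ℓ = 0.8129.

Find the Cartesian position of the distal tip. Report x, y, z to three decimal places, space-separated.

θ = κ·ℓ = 1.5495 × 0.8129 = 1.25959 rad
ρ = (1 − cos θ)/κ = (1 − 0.30621)/1.5495 = 0.44775
z = sin θ / κ = 0.95196/1.5495 = 0.61437
x = ρ cos φ = 0.44775 × cos(67.84°) = 0.16889
y = ρ sin φ = 0.44775 × sin(67.84°) = 0.41468

0.169 0.415 0.614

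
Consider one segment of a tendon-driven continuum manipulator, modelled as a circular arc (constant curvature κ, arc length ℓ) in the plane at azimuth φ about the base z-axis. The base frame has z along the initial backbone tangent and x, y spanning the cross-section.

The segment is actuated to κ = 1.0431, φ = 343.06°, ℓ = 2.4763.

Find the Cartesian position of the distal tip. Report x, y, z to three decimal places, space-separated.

1.695 -0.516 0.508

θ = κ·ℓ = 1.0431 × 2.4763 = 2.58303 rad
ρ = (1 − cos θ)/κ = (1 − -0.84802)/1.0431 = 1.77166
z = sin θ / κ = 0.52997/1.0431 = 0.50807
x = ρ cos φ = 1.77166 × cos(343.06°) = 1.69479
y = ρ sin φ = 1.77166 × sin(343.06°) = -0.51621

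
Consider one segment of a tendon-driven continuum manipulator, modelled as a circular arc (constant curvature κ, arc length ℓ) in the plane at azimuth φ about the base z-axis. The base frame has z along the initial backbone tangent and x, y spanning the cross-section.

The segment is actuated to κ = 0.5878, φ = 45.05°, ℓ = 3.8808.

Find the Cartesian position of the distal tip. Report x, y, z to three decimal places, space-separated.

1.986 1.989 1.290

θ = κ·ℓ = 0.5878 × 3.8808 = 2.28113 rad
ρ = (1 − cos θ)/κ = (1 − -0.65209)/0.5878 = 2.81063
z = sin θ / κ = 0.75814/0.5878 = 1.28980
x = ρ cos φ = 2.81063 × cos(45.05°) = 1.98568
y = ρ sin φ = 2.81063 × sin(45.05°) = 1.98915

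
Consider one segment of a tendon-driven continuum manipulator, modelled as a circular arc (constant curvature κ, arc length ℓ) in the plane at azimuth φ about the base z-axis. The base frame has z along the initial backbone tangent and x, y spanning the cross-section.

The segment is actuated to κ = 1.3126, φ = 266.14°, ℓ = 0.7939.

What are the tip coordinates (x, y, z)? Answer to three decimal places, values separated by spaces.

θ = κ·ℓ = 1.3126 × 0.7939 = 1.04207 rad
ρ = (1 − cos θ)/κ = (1 − 0.50443)/1.3126 = 0.37755
z = sin θ / κ = 0.86345/1.3126 = 0.65782
x = ρ cos φ = 0.37755 × cos(266.14°) = -0.02542
y = ρ sin φ = 0.37755 × sin(266.14°) = -0.37669

-0.025 -0.377 0.658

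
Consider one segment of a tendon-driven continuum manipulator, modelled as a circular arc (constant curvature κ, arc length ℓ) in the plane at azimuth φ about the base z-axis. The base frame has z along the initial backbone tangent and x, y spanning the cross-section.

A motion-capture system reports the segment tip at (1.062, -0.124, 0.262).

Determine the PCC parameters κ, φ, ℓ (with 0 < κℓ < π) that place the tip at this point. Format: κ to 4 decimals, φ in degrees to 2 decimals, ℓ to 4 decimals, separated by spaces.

ρ = √(x²+y²) = √(1.062² + -0.124²) = 1.06921
φ = atan2(y, x) mod 360° = atan2(-0.124, 1.062) = 353.3403°
|p|² = ρ² + z² = 1.06921² + 0.262² = 1.21186
κ = 2ρ / |p|² = 2×1.06921 / 1.21186 = 1.76458
θ = 2·atan2(ρ, z) = 2·atan2(1.06921, 0.262) = 2.66098 rad
ℓ = θ/κ = 2.66098/1.76458 = 1.50800

1.7646 353.34 1.5080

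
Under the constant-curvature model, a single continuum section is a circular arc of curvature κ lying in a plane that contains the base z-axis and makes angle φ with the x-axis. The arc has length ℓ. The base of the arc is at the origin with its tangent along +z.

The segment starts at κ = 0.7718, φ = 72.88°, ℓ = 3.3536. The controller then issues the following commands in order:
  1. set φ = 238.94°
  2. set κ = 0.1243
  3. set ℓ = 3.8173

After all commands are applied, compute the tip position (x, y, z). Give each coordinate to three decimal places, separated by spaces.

-0.459 -0.761 3.676

initial: κ=0.7718, φ=72.88°, ℓ=3.3536
cmd 1: set φ=238.94° → (κ,φ,ℓ)=(0.7718,238.94°,3.3536) → tip=(-1.2372,-2.0542,0.6809)
cmd 2: set κ=0.1243 → (κ,φ,ℓ)=(0.1243,238.94°,3.3536) → tip=(-0.3554,-0.5901,3.2573)
cmd 3: set ℓ=3.8173 → (κ,φ,ℓ)=(0.1243,238.94°,3.8173) → tip=(-0.4585,-0.7613,3.6757)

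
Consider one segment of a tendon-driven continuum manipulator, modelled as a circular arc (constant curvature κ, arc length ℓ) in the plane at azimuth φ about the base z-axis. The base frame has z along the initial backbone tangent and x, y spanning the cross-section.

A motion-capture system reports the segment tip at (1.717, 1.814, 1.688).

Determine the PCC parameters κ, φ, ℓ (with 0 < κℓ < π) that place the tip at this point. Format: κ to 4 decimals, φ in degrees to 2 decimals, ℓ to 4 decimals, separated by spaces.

ρ = √(x²+y²) = √(1.717² + 1.814²) = 2.49774
φ = atan2(y, x) mod 360° = atan2(1.814, 1.717) = 46.5736°
|p|² = ρ² + z² = 2.49774² + 1.688² = 9.08803
κ = 2ρ / |p|² = 2×2.49774 / 9.08803 = 0.54968
θ = 2·atan2(ρ, z) = 2·atan2(2.49774, 1.688) = 1.95298 rad
ℓ = θ/κ = 1.95298/0.54968 = 3.55296

0.5497 46.57 3.5530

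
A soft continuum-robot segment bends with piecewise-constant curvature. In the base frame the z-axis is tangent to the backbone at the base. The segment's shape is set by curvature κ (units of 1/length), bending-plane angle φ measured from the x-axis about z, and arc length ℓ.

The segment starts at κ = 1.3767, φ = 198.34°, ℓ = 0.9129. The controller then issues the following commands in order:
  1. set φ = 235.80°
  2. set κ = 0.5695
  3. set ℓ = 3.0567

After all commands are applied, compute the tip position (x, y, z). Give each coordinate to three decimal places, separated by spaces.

initial: κ=1.3767, φ=198.34°, ℓ=0.9129
cmd 1: set φ=235.80° → (κ,φ,ℓ)=(1.3767,235.80°,0.9129) → tip=(-0.2822,-0.4152,0.6909)
cmd 2: set κ=0.5695 → (κ,φ,ℓ)=(0.5695,235.80°,0.9129) → tip=(-0.1304,-0.1919,0.8723)
cmd 3: set ℓ=3.0567 → (κ,φ,ℓ)=(0.5695,235.80°,3.0567) → tip=(-1.1540,-1.6980,1.7306)

-1.154 -1.698 1.731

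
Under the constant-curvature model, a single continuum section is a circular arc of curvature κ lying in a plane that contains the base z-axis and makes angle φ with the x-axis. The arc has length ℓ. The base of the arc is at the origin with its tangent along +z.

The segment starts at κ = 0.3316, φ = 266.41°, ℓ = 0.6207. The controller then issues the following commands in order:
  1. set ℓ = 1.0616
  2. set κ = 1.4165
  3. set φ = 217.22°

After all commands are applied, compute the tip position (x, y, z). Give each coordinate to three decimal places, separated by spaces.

initial: κ=0.3316, φ=266.41°, ℓ=0.6207
cmd 1: set ℓ=1.0616 → (κ,φ,ℓ)=(0.3316,266.41°,1.0616) → tip=(-0.0116,-0.1846,1.0398)
cmd 2: set κ=1.4165 → (κ,φ,ℓ)=(1.4165,266.41°,1.0616) → tip=(-0.0412,-0.6574,0.7044)
cmd 3: set φ=217.22° → (κ,φ,ℓ)=(1.4165,217.22°,1.0616) → tip=(-0.5245,-0.3984,0.7044)

-0.525 -0.398 0.704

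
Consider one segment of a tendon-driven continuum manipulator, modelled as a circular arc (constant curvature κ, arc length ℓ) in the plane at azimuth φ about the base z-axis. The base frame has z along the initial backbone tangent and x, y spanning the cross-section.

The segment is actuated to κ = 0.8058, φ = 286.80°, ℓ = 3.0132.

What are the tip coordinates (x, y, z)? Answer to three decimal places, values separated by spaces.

0.630 -2.086 0.812

θ = κ·ℓ = 0.8058 × 3.0132 = 2.42804 rad
ρ = (1 − cos θ)/κ = (1 − -0.75604)/0.8058 = 2.17925
z = sin θ / κ = 0.65453/0.8058 = 0.81227
x = ρ cos φ = 2.17925 × cos(286.80°) = 0.62987
y = ρ sin φ = 2.17925 × sin(286.80°) = -2.08624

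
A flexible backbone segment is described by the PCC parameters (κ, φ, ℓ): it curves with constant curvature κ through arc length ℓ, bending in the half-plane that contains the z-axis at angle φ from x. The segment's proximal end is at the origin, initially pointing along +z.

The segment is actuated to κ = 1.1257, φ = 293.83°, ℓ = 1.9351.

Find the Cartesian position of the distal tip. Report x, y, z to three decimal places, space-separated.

0.564 -1.276 0.729

θ = κ·ℓ = 1.1257 × 1.9351 = 2.17834 rad
ρ = (1 − cos θ)/κ = (1 − -0.57085)/1.1257 = 1.39545
z = sin θ / κ = 0.82105/1.1257 = 0.72937
x = ρ cos φ = 1.39545 × cos(293.83°) = 0.56379
y = ρ sin φ = 1.39545 × sin(293.83°) = -1.27648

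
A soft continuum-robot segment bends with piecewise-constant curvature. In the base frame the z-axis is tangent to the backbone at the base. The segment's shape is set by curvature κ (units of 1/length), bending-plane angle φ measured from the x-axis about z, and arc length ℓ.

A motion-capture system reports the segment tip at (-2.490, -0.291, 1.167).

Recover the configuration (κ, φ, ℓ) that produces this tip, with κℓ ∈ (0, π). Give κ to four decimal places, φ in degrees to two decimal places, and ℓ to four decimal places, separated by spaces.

ρ = √(x²+y²) = √(-2.490² + -0.291²) = 2.50695
φ = atan2(y, x) mod 360° = atan2(-0.291, -2.490) = 186.6658°
|p|² = ρ² + z² = 2.50695² + 1.167² = 7.64667
κ = 2ρ / |p|² = 2×2.50695 / 7.64667 = 0.65570
θ = 2·atan2(ρ, z) = 2·atan2(2.50695, 1.167) = 2.27024 rad
ℓ = θ/κ = 2.27024/0.65570 = 3.46234

0.6557 186.67 3.4623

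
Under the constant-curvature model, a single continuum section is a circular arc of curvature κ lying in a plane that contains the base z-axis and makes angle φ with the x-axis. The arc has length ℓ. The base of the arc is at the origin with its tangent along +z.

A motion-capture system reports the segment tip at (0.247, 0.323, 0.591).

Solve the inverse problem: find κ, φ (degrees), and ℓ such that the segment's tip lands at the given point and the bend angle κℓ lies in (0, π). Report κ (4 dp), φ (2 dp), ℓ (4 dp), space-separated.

ρ = √(x²+y²) = √(0.247² + 0.323²) = 0.40662
φ = atan2(y, x) mod 360° = atan2(0.323, 0.247) = 52.5946°
|p|² = ρ² + z² = 0.40662² + 0.591² = 0.51462
κ = 2ρ / |p|² = 2×0.40662 / 0.51462 = 1.58027
θ = 2·atan2(ρ, z) = 2·atan2(0.40662, 0.591) = 1.20528 rad
ℓ = θ/κ = 1.20528/1.58027 = 0.76270

1.5803 52.59 0.7627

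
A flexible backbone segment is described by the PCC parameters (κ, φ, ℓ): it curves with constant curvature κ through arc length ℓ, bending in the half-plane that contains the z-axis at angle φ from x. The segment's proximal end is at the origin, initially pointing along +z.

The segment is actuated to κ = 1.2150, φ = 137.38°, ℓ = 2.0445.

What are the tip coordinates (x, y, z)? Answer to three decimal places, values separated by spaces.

θ = κ·ℓ = 1.2150 × 2.0445 = 2.48407 rad
ρ = (1 − cos θ)/κ = (1 − -0.79151)/1.2150 = 1.47449
z = sin θ / κ = 0.61116/1.2150 = 0.50301
x = ρ cos φ = 1.47449 × cos(137.38°) = -1.08502
y = ρ sin φ = 1.47449 × sin(137.38°) = 0.99843

-1.085 0.998 0.503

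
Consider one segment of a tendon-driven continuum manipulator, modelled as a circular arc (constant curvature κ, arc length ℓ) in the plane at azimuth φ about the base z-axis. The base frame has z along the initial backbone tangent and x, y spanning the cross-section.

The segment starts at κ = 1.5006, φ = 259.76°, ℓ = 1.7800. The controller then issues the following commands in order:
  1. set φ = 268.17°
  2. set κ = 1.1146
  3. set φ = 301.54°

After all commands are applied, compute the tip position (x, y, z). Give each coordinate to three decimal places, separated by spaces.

0.658 -1.072 0.822

initial: κ=1.5006, φ=259.76°, ℓ=1.7800
cmd 1: set φ=268.17° → (κ,φ,ℓ)=(1.5006,268.17°,1.7800) → tip=(-0.0402,-1.2597,0.3021)
cmd 2: set κ=1.1146 → (κ,φ,ℓ)=(1.1146,268.17°,1.7800) → tip=(-0.0402,-1.2568,0.8217)
cmd 3: set φ=301.54° → (κ,φ,ℓ)=(1.1146,301.54°,1.7800) → tip=(0.6578,-1.0717,0.8217)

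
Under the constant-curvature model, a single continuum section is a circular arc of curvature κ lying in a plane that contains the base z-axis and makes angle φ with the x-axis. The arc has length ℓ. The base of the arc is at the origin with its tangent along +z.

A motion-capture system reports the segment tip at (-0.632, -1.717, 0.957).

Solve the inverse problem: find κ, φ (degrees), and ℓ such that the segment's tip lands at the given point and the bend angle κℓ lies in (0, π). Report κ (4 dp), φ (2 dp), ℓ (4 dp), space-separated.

0.8583 249.79 2.5373

ρ = √(x²+y²) = √(-0.632² + -1.717²) = 1.82962
φ = atan2(y, x) mod 360° = atan2(-1.717, -0.632) = 249.7922°
|p|² = ρ² + z² = 1.82962² + 0.957² = 4.26336
κ = 2ρ / |p|² = 2×1.82962 / 4.26336 = 0.85830
θ = 2·atan2(ρ, z) = 2·atan2(1.82962, 0.957) = 2.17774 rad
ℓ = θ/κ = 2.17774/0.85830 = 2.53728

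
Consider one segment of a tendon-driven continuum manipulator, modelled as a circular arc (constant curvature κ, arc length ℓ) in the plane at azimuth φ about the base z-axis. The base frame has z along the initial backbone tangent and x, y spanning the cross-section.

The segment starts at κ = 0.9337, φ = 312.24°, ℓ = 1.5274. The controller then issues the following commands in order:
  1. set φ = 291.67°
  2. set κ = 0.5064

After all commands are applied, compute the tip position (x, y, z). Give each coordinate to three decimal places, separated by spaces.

0.207 -0.522 1.380

initial: κ=0.9337, φ=312.24°, ℓ=1.5274
cmd 1: set φ=291.67° → (κ,φ,ℓ)=(0.9337,291.67°,1.5274) → tip=(0.3385,-0.8518,1.0598)
cmd 2: set κ=0.5064 → (κ,φ,ℓ)=(0.5064,291.67°,1.5274) → tip=(0.2075,-0.5221,1.3796)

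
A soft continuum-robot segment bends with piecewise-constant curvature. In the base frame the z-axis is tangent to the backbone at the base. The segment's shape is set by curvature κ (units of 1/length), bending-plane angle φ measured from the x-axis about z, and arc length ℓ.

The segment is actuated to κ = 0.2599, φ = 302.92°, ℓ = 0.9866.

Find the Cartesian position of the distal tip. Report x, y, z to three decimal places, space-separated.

θ = κ·ℓ = 0.2599 × 0.9866 = 0.25642 rad
ρ = (1 − cos θ)/κ = (1 − 0.96730)/0.2599 = 0.12580
z = sin θ / κ = 0.25362/0.2599 = 0.97582
x = ρ cos φ = 0.12580 × cos(302.92°) = 0.06837
y = ρ sin φ = 0.12580 × sin(302.92°) = -0.10560

0.068 -0.106 0.976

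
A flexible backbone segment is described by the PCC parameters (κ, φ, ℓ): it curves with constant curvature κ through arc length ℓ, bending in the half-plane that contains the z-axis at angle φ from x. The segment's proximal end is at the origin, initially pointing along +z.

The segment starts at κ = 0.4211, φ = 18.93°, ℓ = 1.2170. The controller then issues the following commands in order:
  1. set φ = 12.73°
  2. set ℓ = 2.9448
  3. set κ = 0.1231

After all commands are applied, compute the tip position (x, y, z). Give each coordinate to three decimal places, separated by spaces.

0.515 0.116 2.881

initial: κ=0.4211, φ=18.93°, ℓ=1.2170
cmd 1: set φ=12.73° → (κ,φ,ℓ)=(0.4211,12.73°,1.2170) → tip=(0.2976,0.0672,1.1644)
cmd 2: set ℓ=2.9448 → (κ,φ,ℓ)=(0.4211,12.73°,2.9448) → tip=(1.5641,0.3534,2.2460)
cmd 3: set κ=0.1231 → (κ,φ,ℓ)=(0.1231,12.73°,2.9448) → tip=(0.5150,0.1163,2.8807)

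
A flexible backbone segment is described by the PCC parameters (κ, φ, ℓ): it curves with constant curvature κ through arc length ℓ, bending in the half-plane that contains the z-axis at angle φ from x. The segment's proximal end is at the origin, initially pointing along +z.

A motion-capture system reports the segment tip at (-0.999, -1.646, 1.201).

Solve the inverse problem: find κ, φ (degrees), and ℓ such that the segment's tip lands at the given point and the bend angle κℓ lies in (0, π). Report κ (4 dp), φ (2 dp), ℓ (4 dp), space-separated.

ρ = √(x²+y²) = √(-0.999² + -1.646²) = 1.92544
φ = atan2(y, x) mod 360° = atan2(-1.646, -0.999) = 238.7454°
|p|² = ρ² + z² = 1.92544² + 1.201² = 5.14972
κ = 2ρ / |p|² = 2×1.92544 / 5.14972 = 0.74778
θ = 2·atan2(ρ, z) = 2·atan2(1.92544, 1.201) = 2.02619 rad
ℓ = θ/κ = 2.02619/0.74778 = 2.70959

0.7478 238.75 2.7096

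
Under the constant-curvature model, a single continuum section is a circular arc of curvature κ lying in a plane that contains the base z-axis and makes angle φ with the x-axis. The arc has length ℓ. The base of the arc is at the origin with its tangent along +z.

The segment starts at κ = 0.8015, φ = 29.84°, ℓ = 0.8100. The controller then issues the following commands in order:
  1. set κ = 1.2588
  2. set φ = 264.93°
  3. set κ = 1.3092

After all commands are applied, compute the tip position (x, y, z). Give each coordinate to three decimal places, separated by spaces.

initial: κ=0.8015, φ=29.84°, ℓ=0.8100
cmd 1: set κ=1.2588 → (κ,φ,ℓ)=(1.2588,29.84°,0.8100) → tip=(0.3282,0.1883,0.6768)
cmd 2: set φ=264.93° → (κ,φ,ℓ)=(1.2588,264.93°,0.8100) → tip=(-0.0334,-0.3769,0.6768)
cmd 3: set κ=1.3092 → (κ,φ,ℓ)=(1.3092,264.93°,0.8100) → tip=(-0.0345,-0.3892,0.6665)

-0.035 -0.389 0.666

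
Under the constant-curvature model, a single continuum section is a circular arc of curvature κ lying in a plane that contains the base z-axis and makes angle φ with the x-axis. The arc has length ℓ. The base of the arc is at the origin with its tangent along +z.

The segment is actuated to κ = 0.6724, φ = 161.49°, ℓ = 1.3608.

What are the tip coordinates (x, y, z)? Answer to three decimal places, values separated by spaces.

θ = κ·ℓ = 0.6724 × 1.3608 = 0.91500 rad
ρ = (1 − cos θ)/κ = (1 − 0.60979)/0.6724 = 0.58033
z = sin θ / κ = 0.79256/0.6724 = 1.17871
x = ρ cos φ = 0.58033 × cos(161.49°) = -0.55030
y = ρ sin φ = 0.58033 × sin(161.49°) = 0.18424

-0.550 0.184 1.179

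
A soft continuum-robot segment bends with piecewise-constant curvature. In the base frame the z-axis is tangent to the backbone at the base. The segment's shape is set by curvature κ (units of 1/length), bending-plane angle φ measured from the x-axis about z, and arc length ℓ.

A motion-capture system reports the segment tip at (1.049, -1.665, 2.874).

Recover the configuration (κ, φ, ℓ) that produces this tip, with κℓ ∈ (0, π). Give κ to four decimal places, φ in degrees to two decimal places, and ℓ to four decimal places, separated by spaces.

0.3244 302.21 3.7016

ρ = √(x²+y²) = √(1.049² + -1.665²) = 1.96790
φ = atan2(y, x) mod 360° = atan2(-1.665, 1.049) = 302.2122°
|p|² = ρ² + z² = 1.96790² + 2.874² = 12.13250
κ = 2ρ / |p|² = 2×1.96790 / 12.13250 = 0.32440
θ = 2·atan2(ρ, z) = 2·atan2(1.96790, 2.874) = 1.20080 rad
ℓ = θ/κ = 1.20080/0.32440 = 3.70159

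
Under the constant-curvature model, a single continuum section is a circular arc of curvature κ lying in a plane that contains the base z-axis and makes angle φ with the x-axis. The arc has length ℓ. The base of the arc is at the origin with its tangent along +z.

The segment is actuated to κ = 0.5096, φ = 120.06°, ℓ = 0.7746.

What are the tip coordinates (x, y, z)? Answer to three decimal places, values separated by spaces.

-0.076 0.131 0.755

θ = κ·ℓ = 0.5096 × 0.7746 = 0.39474 rad
ρ = (1 − cos θ)/κ = (1 − 0.92310)/0.5096 = 0.15091
z = sin θ / κ = 0.38456/0.5096 = 0.75464
x = ρ cos φ = 0.15091 × cos(120.06°) = -0.07559
y = ρ sin φ = 0.15091 × sin(120.06°) = 0.13061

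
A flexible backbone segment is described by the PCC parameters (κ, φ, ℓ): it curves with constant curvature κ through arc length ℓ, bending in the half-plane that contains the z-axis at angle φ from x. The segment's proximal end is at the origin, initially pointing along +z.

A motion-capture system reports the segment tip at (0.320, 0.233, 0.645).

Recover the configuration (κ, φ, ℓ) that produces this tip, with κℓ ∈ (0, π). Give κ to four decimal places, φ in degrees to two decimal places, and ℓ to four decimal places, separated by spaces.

1.3823 36.06 0.7964

ρ = √(x²+y²) = √(0.320² + 0.233²) = 0.39584
φ = atan2(y, x) mod 360° = atan2(0.233, 0.320) = 36.0593°
|p|² = ρ² + z² = 0.39584² + 0.645² = 0.57271
κ = 2ρ / |p|² = 2×0.39584 / 0.57271 = 1.38233
θ = 2·atan2(ρ, z) = 2·atan2(0.39584, 0.645) = 1.10087 rad
ℓ = θ/κ = 1.10087/1.38233 = 0.79639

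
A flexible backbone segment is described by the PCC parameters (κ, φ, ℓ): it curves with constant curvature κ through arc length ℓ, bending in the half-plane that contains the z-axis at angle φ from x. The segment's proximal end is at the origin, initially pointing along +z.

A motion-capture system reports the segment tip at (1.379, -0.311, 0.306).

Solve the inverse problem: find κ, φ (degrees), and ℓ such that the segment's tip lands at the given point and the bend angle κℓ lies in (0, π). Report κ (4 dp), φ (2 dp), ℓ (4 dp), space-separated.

ρ = √(x²+y²) = √(1.379² + -0.311²) = 1.41363
φ = atan2(y, x) mod 360° = atan2(-0.311, 1.379) = 347.2909°
|p|² = ρ² + z² = 1.41363² + 0.306² = 2.09200
κ = 2ρ / |p|² = 2×1.41363 / 2.09200 = 1.35147
θ = 2·atan2(ρ, z) = 2·atan2(1.41363, 0.306) = 2.71524 rad
ℓ = θ/κ = 2.71524/1.35147 = 2.00911

1.3515 347.29 2.0091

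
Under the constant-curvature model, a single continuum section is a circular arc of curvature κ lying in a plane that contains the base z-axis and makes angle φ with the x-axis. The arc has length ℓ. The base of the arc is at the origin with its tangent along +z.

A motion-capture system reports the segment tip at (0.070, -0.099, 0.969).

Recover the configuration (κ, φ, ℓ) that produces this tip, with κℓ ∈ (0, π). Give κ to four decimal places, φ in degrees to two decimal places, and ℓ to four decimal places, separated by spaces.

ρ = √(x²+y²) = √(0.070² + -0.099²) = 0.12125
φ = atan2(y, x) mod 360° = atan2(-0.099, 0.070) = 305.2630°
|p|² = ρ² + z² = 0.12125² + 0.969² = 0.95366
κ = 2ρ / |p|² = 2×0.12125 / 0.95366 = 0.25428
θ = 2·atan2(ρ, z) = 2·atan2(0.12125, 0.969) = 0.24896 rad
ℓ = θ/κ = 0.24896/0.25428 = 0.97908

0.2543 305.26 0.9791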